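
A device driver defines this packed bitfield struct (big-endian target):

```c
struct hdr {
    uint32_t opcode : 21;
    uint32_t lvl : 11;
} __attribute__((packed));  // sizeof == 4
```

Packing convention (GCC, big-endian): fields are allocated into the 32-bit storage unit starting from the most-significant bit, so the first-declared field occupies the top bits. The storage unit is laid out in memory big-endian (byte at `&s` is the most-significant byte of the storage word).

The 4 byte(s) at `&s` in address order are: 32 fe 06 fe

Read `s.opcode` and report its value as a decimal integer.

[0]=0x32 [1]=0xfe [2]=0x06 [3]=0xfe (big-endian) → word 0x32fe06fe
opcode [11+:21] = (word>>11) & 0x1fffff = 417728  ←
lvl [0+:11] = (word>>0) & 0x7ff = 1790

417728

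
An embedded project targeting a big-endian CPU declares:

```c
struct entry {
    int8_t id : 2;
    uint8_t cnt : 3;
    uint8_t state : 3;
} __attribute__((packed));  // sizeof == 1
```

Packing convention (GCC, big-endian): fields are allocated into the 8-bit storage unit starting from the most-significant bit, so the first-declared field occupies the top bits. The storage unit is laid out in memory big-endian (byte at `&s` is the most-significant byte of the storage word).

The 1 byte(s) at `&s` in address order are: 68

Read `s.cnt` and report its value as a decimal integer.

5

[0]=0x68 (big-endian) → word 0x68
id [6+:2] = (word>>6) & 0x3 = 1
cnt [3+:3] = (word>>3) & 0x7 = 5  ←
state [0+:3] = (word>>0) & 0x7 = 0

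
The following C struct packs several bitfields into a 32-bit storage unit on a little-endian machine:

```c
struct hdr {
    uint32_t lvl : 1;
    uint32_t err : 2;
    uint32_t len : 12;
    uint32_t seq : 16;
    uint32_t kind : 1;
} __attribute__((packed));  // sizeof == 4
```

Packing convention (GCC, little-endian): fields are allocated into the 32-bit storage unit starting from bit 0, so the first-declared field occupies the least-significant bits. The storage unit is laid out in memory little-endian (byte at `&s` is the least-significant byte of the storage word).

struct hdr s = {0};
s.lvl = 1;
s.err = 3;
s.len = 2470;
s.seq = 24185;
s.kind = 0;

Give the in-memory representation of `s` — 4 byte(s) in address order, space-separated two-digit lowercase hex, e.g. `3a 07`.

[0+:1] lvl=1 & 0x1 = 0x1; word=0x00000001
[1+:2] err=3 & 0x3 = 0x3; word=0x00000007
[3+:12] len=2470 & 0xfff = 0x9a6; word=0x00004d37
[15+:16] seq=24185 & 0xffff = 0x5e79; word=0x2f3ccd37
[31+:1] kind=0 & 0x1 = 0x0; word=0x2f3ccd37
word = 0x2f3ccd37 → little-endian bytes:
  [0]=0x37  [1]=0xcd  [2]=0x3c  [3]=0x2f

37 cd 3c 2f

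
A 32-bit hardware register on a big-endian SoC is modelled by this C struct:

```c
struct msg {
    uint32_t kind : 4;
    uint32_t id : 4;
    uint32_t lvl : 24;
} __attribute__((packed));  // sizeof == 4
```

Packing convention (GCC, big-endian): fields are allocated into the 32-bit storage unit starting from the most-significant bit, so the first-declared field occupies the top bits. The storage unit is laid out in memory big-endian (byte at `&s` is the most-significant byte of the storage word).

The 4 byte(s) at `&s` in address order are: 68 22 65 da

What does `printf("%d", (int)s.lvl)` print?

[0]=0x68 [1]=0x22 [2]=0x65 [3]=0xda (big-endian) → word 0x682265da
kind [28+:4] = (word>>28) & 0xf = 6
id [24+:4] = (word>>24) & 0xf = 8
lvl [0+:24] = (word>>0) & 0xffffff = 2254298  ←

2254298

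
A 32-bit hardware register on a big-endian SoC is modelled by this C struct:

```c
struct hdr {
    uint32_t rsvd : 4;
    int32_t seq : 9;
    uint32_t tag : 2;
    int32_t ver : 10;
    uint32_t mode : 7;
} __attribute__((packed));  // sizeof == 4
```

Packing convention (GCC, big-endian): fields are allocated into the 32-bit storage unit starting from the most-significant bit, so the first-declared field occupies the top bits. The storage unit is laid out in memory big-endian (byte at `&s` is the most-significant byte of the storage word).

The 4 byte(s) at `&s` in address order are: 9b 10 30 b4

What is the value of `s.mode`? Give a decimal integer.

52

[0]=0x9b [1]=0x10 [2]=0x30 [3]=0xb4 (big-endian) → word 0x9b1030b4
rsvd [28+:4] = (word>>28) & 0xf = 9
seq [19+:9] = (word>>19) & 0x1ff = 354
tag [17+:2] = (word>>17) & 0x3 = 0
ver [7+:10] = (word>>7) & 0x3ff = 97
mode [0+:7] = (word>>0) & 0x7f = 52  ←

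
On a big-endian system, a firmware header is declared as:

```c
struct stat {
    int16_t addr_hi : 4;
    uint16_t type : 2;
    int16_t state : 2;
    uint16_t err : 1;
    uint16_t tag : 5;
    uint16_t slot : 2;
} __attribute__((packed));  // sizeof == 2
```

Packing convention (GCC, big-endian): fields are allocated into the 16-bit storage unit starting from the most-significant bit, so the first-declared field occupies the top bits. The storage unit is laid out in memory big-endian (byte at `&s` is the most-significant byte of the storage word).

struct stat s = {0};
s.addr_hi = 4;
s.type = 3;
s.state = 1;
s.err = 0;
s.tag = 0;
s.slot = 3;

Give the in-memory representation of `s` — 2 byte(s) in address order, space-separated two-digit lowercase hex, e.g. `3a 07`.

[12+:4] addr_hi=4 & 0xf = 0x4; word=0x4000
[10+:2] type=3 & 0x3 = 0x3; word=0x4c00
[8+:2] state=1 & 0x3 = 0x1; word=0x4d00
[7+:1] err=0 & 0x1 = 0x0; word=0x4d00
[2+:5] tag=0 & 0x1f = 0x0; word=0x4d00
[0+:2] slot=3 & 0x3 = 0x3; word=0x4d03
word = 0x4d03 → big-endian bytes:
  [0]=0x4d  [1]=0x03

4d 03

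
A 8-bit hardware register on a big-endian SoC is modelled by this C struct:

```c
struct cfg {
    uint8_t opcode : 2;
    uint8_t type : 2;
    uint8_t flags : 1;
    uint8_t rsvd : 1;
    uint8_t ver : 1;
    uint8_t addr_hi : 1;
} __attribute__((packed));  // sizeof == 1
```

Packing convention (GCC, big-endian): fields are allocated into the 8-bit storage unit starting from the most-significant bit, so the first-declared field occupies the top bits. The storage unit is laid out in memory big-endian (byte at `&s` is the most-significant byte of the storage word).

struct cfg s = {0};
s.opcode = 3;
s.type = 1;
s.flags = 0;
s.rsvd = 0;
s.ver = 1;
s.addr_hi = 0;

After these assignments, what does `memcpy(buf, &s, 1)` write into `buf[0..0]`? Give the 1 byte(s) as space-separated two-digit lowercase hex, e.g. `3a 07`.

d2

opcode:2 = 3 → 0x3 << 6 → word 0xc0
type:2 = 1 → 0x1 << 4 → word 0xd0
flags:1 = 0 → 0x0 << 3 → word 0xd0
rsvd:1 = 0 → 0x0 << 2 → word 0xd0
ver:1 = 1 → 0x1 << 1 → word 0xd2
addr_hi:1 = 0 → 0x0 << 0 → word 0xd2
word = 0xd2 → big-endian bytes:
  [0]=0xd2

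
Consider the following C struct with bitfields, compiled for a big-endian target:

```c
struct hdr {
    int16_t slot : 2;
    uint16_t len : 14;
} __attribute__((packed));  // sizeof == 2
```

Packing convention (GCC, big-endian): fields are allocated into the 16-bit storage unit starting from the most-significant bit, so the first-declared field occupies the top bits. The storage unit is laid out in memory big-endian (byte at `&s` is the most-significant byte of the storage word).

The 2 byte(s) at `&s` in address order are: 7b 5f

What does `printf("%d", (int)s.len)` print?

[0]=0x7b [1]=0x5f (big-endian) → word 0x7b5f
slot:2 @ bit 14 → (0x7b5f>>14)&0x3 = 0x1
len:14 @ bit 0 → (0x7b5f>>0)&0x3fff = 0x3b5f  ←

15199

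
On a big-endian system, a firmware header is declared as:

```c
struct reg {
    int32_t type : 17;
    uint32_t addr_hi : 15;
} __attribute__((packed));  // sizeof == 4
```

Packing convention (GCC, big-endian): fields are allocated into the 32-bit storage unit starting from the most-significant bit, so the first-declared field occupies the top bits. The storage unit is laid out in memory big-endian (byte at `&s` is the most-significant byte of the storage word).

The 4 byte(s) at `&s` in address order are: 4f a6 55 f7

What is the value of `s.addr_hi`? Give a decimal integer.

22007

[0]=0x4f [1]=0xa6 [2]=0x55 [3]=0xf7 (big-endian) → word 0x4fa655f7
type [15+:17] = (word>>15) & 0x1ffff = 40780
addr_hi [0+:15] = (word>>0) & 0x7fff = 22007  ←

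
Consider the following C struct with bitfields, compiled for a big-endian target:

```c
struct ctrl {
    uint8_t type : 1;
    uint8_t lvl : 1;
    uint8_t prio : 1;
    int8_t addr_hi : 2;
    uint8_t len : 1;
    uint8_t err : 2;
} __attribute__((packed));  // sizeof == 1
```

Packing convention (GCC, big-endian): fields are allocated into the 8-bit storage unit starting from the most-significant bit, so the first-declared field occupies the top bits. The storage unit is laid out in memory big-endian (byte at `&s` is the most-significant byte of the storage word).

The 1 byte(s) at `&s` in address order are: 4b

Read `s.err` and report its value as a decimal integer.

3

[0]=0x4b (big-endian) → word 0x4b
type:1 @ bit 7 → (0x4b>>7)&0x1 = 0x0
lvl:1 @ bit 6 → (0x4b>>6)&0x1 = 0x1
prio:1 @ bit 5 → (0x4b>>5)&0x1 = 0x0
addr_hi:2 @ bit 3 → (0x4b>>3)&0x3 = 0x1
len:1 @ bit 2 → (0x4b>>2)&0x1 = 0x0
err:2 @ bit 0 → (0x4b>>0)&0x3 = 0x3  ←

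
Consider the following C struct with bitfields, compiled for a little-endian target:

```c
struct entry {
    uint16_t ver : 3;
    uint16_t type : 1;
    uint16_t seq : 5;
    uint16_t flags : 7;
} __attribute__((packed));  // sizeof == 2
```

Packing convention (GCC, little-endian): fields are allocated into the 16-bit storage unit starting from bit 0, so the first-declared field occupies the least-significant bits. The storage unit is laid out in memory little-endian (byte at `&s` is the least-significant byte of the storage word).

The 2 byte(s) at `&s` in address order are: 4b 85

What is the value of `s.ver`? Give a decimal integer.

3

[0]=0x4b [1]=0x85 (little-endian) → word 0x854b
ver:3 @ bit 0 → (0x854b>>0)&0x7 = 0x3  ←
type:1 @ bit 3 → (0x854b>>3)&0x1 = 0x1
seq:5 @ bit 4 → (0x854b>>4)&0x1f = 0x14
flags:7 @ bit 9 → (0x854b>>9)&0x7f = 0x42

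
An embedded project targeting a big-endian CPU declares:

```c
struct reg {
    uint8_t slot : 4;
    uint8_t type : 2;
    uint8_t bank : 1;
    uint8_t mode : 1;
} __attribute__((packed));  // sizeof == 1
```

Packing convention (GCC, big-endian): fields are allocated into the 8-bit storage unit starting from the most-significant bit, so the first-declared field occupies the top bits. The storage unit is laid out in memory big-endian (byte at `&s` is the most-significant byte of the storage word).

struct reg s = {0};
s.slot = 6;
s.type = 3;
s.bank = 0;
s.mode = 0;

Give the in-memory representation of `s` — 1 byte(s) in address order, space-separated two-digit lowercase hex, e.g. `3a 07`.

[4+:4] slot=6 & 0xf = 0x6; word=0x60
[2+:2] type=3 & 0x3 = 0x3; word=0x6c
[1+:1] bank=0 & 0x1 = 0x0; word=0x6c
[0+:1] mode=0 & 0x1 = 0x0; word=0x6c
word = 0x6c → big-endian bytes:
  [0]=0x6c

6c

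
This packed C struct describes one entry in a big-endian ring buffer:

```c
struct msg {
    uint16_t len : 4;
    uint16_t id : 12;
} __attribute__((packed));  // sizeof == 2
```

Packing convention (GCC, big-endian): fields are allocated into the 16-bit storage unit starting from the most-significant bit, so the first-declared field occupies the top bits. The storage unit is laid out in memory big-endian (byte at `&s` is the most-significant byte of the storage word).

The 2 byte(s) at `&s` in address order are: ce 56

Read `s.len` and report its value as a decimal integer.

12

[0]=0xce [1]=0x56 (big-endian) → word 0xce56
len [12+:4] = (word>>12) & 0xf = 12  ←
id [0+:12] = (word>>0) & 0xfff = 3670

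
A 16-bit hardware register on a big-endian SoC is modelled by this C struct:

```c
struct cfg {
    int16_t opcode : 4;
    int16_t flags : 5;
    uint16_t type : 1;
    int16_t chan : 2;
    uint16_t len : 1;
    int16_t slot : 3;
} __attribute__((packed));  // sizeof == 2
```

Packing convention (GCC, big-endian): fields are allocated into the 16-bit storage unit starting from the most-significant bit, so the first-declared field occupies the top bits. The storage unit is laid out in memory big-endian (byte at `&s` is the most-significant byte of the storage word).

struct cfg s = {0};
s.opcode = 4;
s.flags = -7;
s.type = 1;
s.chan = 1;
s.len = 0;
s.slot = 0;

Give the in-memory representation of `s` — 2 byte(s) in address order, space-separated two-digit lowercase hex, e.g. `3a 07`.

opcode (4b) val=4 bits=0x4 at bit 12: 0x4000
flags (5b) val=-7 bits=0x19 at bit 7: 0x4c80
type (1b) val=1 bits=0x1 at bit 6: 0x4cc0
chan (2b) val=1 bits=0x1 at bit 4: 0x4cd0
len (1b) val=0 bits=0x0 at bit 3: 0x4cd0
slot (3b) val=0 bits=0x0 at bit 0: 0x4cd0
word = 0x4cd0 → big-endian bytes:
  [0]=0x4c  [1]=0xd0

4c d0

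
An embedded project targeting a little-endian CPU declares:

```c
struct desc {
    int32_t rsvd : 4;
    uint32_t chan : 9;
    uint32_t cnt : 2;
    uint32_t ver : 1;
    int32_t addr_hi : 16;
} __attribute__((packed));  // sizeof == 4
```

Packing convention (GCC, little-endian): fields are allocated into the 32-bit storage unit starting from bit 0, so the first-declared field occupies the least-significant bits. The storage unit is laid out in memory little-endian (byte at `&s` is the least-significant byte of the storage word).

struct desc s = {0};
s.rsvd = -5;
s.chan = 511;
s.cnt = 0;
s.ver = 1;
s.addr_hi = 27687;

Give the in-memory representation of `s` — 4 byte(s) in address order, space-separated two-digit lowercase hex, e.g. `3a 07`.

fb 9f 27 6c

rsvd (4b) val=-5 bits=0xb at bit 0: 0x0000000b
chan (9b) val=511 bits=0x1ff at bit 4: 0x00001ffb
cnt (2b) val=0 bits=0x0 at bit 13: 0x00001ffb
ver (1b) val=1 bits=0x1 at bit 15: 0x00009ffb
addr_hi (16b) val=27687 bits=0x6c27 at bit 16: 0x6c279ffb
word = 0x6c279ffb → little-endian bytes:
  [0]=0xfb  [1]=0x9f  [2]=0x27  [3]=0x6c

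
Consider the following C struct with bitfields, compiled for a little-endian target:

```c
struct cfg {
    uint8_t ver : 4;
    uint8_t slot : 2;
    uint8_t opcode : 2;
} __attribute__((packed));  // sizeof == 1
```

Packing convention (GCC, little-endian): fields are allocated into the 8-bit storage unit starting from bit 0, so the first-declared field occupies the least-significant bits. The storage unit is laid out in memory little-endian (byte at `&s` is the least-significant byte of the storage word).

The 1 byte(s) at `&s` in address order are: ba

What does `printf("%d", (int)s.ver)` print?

[0]=0xba (little-endian) → word 0xba
ver [0+:4] = (word>>0) & 0xf = 10  ←
slot [4+:2] = (word>>4) & 0x3 = 3
opcode [6+:2] = (word>>6) & 0x3 = 2

10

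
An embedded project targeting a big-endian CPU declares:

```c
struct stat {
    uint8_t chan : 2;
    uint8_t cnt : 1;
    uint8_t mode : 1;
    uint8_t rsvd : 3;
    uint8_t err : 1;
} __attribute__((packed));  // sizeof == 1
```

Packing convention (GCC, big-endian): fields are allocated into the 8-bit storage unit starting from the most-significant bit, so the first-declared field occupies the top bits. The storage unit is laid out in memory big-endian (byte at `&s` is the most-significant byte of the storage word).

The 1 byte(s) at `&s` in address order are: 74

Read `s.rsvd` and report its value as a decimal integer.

2

[0]=0x74 (big-endian) → word 0x74
chan [6+:2] = (word>>6) & 0x3 = 1
cnt [5+:1] = (word>>5) & 0x1 = 1
mode [4+:1] = (word>>4) & 0x1 = 1
rsvd [1+:3] = (word>>1) & 0x7 = 2  ←
err [0+:1] = (word>>0) & 0x1 = 0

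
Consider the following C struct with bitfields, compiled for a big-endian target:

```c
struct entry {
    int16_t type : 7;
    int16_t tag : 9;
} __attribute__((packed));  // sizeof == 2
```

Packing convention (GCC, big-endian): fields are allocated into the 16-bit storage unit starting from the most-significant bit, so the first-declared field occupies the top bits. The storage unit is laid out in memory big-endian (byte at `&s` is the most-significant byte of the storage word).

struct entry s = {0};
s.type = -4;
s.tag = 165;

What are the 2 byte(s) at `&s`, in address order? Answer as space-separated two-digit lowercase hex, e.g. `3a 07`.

f8 a5

type:7 = -4 → 0x7c << 9 → word 0xf800
tag:9 = 165 → 0xa5 << 0 → word 0xf8a5
word = 0xf8a5 → big-endian bytes:
  [0]=0xf8  [1]=0xa5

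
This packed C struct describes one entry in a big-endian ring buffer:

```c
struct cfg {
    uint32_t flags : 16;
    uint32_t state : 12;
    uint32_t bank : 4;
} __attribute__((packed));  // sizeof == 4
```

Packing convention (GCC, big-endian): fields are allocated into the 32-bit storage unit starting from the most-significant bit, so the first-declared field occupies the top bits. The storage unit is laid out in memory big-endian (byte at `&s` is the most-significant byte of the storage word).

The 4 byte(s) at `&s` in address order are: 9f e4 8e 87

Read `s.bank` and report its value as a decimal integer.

7

[0]=0x9f [1]=0xe4 [2]=0x8e [3]=0x87 (big-endian) → word 0x9fe48e87
flags:16 @ bit 16 → (0x9fe48e87>>16)&0xffff = 0x9fe4
state:12 @ bit 4 → (0x9fe48e87>>4)&0xfff = 0x8e8
bank:4 @ bit 0 → (0x9fe48e87>>0)&0xf = 0x7  ←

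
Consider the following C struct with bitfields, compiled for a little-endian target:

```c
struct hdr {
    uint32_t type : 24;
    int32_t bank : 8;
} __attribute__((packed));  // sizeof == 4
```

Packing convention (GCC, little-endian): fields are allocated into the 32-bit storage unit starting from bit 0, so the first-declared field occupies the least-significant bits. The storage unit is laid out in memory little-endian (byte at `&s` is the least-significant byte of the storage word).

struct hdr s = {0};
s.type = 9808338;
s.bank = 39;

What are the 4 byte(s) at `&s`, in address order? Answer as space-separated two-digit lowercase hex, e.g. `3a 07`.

type:24 = 9808338 → 0x95a9d2 << 0 → word 0x0095a9d2
bank:8 = 39 → 0x27 << 24 → word 0x2795a9d2
word = 0x2795a9d2 → little-endian bytes:
  [0]=0xd2  [1]=0xa9  [2]=0x95  [3]=0x27

d2 a9 95 27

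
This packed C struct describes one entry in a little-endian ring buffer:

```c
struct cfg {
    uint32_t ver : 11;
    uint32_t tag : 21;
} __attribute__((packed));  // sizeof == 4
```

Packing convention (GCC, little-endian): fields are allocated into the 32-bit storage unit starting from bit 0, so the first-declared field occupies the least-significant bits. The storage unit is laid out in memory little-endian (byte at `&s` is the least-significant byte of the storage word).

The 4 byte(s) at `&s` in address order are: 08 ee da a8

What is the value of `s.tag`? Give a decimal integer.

1383261

[0]=0x08 [1]=0xee [2]=0xda [3]=0xa8 (little-endian) → word 0xa8daee08
ver [0+:11] = (word>>0) & 0x7ff = 1544
tag [11+:21] = (word>>11) & 0x1fffff = 1383261  ←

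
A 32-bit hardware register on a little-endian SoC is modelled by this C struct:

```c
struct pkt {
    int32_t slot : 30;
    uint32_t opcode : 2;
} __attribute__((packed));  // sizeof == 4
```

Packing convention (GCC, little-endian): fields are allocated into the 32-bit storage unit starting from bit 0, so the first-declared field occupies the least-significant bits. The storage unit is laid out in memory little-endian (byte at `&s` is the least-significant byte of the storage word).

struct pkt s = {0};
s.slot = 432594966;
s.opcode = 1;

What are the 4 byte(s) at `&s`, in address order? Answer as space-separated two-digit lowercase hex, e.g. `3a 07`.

slot:30 = 432594966 → 0x19c8e016 << 0 → word 0x19c8e016
opcode:2 = 1 → 0x1 << 30 → word 0x59c8e016
word = 0x59c8e016 → little-endian bytes:
  [0]=0x16  [1]=0xe0  [2]=0xc8  [3]=0x59

16 e0 c8 59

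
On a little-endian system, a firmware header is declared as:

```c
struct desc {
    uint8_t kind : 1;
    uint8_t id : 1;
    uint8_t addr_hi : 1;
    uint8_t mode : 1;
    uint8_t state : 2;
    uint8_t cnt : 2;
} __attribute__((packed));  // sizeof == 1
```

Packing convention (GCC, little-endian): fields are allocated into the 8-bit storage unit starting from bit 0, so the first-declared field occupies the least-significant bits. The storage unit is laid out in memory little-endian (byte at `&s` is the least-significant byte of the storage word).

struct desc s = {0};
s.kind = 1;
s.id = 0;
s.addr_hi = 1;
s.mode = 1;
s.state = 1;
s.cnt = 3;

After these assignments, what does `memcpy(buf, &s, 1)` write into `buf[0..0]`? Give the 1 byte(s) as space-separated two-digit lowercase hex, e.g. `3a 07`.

dd

kind:1 = 1 → 0x1 << 0 → word 0x01
id:1 = 0 → 0x0 << 1 → word 0x01
addr_hi:1 = 1 → 0x1 << 2 → word 0x05
mode:1 = 1 → 0x1 << 3 → word 0x0d
state:2 = 1 → 0x1 << 4 → word 0x1d
cnt:2 = 3 → 0x3 << 6 → word 0xdd
word = 0xdd → little-endian bytes:
  [0]=0xdd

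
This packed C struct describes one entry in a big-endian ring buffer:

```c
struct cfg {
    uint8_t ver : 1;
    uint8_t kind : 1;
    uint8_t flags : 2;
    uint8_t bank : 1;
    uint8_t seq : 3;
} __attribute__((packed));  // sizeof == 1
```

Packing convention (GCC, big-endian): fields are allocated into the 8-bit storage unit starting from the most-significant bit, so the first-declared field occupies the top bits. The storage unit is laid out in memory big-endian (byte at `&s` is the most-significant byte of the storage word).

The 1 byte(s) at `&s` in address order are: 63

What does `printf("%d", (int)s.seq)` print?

[0]=0x63 (big-endian) → word 0x63
ver:1 @ bit 7 → (0x63>>7)&0x1 = 0x0
kind:1 @ bit 6 → (0x63>>6)&0x1 = 0x1
flags:2 @ bit 4 → (0x63>>4)&0x3 = 0x2
bank:1 @ bit 3 → (0x63>>3)&0x1 = 0x0
seq:3 @ bit 0 → (0x63>>0)&0x7 = 0x3  ←

3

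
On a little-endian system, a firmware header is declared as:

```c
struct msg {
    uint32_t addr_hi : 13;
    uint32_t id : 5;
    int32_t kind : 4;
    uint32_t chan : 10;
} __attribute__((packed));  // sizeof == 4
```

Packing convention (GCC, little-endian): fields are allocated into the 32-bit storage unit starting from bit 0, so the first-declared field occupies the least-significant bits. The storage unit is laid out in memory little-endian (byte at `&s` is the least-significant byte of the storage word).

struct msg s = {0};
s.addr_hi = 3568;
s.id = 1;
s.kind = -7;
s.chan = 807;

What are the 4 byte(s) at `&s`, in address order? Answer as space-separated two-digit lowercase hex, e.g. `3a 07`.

addr_hi:13 = 3568 → 0xdf0 << 0 → word 0x00000df0
id:5 = 1 → 0x1 << 13 → word 0x00002df0
kind:4 = -7 → 0x9 << 18 → word 0x00242df0
chan:10 = 807 → 0x327 << 22 → word 0xc9e42df0
word = 0xc9e42df0 → little-endian bytes:
  [0]=0xf0  [1]=0x2d  [2]=0xe4  [3]=0xc9

f0 2d e4 c9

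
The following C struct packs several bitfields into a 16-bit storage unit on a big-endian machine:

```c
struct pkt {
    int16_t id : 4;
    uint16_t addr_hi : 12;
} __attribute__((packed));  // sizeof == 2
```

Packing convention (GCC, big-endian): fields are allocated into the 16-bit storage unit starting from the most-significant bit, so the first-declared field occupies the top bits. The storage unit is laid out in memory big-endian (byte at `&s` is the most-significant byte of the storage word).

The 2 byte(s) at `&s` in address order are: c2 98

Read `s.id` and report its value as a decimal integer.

-4

[0]=0xc2 [1]=0x98 (big-endian) → word 0xc298
id [12+:4] = (word>>12) & 0xf = 12  ←
addr_hi [0+:12] = (word>>0) & 0xfff = 664
id signed 4b, MSB=1: 12 - 16 = -4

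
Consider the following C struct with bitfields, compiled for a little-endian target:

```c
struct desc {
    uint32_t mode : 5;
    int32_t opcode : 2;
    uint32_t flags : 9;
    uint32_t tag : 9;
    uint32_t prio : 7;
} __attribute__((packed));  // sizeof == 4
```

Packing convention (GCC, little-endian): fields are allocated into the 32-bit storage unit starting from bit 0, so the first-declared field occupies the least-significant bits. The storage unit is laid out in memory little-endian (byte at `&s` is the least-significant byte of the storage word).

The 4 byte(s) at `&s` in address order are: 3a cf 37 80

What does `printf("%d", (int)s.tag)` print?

[0]=0x3a [1]=0xcf [2]=0x37 [3]=0x80 (little-endian) → word 0x8037cf3a
mode:5 @ bit 0 → (0x8037cf3a>>0)&0x1f = 0x1a
opcode:2 @ bit 5 → (0x8037cf3a>>5)&0x3 = 0x1
flags:9 @ bit 7 → (0x8037cf3a>>7)&0x1ff = 0x19e
tag:9 @ bit 16 → (0x8037cf3a>>16)&0x1ff = 0x37  ←
prio:7 @ bit 25 → (0x8037cf3a>>25)&0x7f = 0x40

55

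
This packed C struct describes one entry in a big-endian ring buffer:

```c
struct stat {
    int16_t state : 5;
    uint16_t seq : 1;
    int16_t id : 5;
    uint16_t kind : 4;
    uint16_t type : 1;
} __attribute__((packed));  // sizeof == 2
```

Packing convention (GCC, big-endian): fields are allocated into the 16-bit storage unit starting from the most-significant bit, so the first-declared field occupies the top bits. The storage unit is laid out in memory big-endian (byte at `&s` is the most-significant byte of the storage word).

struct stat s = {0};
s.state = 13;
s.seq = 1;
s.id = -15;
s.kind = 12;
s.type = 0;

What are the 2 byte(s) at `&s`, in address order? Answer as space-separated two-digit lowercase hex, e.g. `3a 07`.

state (5b) val=13 bits=0xd at bit 11: 0x6800
seq (1b) val=1 bits=0x1 at bit 10: 0x6c00
id (5b) val=-15 bits=0x11 at bit 5: 0x6e20
kind (4b) val=12 bits=0xc at bit 1: 0x6e38
type (1b) val=0 bits=0x0 at bit 0: 0x6e38
word = 0x6e38 → big-endian bytes:
  [0]=0x6e  [1]=0x38

6e 38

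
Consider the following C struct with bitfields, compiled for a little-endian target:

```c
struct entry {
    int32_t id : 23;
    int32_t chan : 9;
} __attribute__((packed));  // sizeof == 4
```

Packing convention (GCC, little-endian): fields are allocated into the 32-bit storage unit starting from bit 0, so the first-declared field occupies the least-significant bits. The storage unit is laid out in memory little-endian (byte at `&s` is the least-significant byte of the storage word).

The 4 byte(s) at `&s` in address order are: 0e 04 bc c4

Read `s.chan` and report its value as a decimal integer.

[0]=0x0e [1]=0x04 [2]=0xbc [3]=0xc4 (little-endian) → word 0xc4bc040e
id [0+:23] = (word>>0) & 0x7fffff = 3933198
chan [23+:9] = (word>>23) & 0x1ff = 393  ←
chan signed 9b, MSB=1: 393 - 512 = -119

-119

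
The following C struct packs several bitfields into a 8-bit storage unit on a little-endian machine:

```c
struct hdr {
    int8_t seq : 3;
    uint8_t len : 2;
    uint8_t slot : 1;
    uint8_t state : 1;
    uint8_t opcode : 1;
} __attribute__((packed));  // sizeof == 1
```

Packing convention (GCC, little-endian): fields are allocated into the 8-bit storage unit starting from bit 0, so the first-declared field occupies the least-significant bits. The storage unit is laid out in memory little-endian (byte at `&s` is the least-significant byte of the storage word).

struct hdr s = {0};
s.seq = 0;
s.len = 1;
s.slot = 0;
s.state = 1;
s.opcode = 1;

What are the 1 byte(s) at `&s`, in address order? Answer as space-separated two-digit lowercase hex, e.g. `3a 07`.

seq (3b) val=0 bits=0x0 at bit 0: 0x00
len (2b) val=1 bits=0x1 at bit 3: 0x08
slot (1b) val=0 bits=0x0 at bit 5: 0x08
state (1b) val=1 bits=0x1 at bit 6: 0x48
opcode (1b) val=1 bits=0x1 at bit 7: 0xc8
word = 0xc8 → little-endian bytes:
  [0]=0xc8

c8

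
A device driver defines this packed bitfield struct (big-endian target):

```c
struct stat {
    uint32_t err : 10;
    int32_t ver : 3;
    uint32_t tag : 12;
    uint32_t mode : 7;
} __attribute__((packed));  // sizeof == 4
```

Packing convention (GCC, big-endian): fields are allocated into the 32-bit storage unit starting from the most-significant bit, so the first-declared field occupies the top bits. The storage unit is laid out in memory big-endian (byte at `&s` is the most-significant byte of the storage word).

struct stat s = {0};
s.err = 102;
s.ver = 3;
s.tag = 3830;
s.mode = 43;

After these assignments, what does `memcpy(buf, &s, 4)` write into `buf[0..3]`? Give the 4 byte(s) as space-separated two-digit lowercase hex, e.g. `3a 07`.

err (10b) val=102 bits=0x66 at bit 22: 0x19800000
ver (3b) val=3 bits=0x3 at bit 19: 0x19980000
tag (12b) val=3830 bits=0xef6 at bit 7: 0x199f7b00
mode (7b) val=43 bits=0x2b at bit 0: 0x199f7b2b
word = 0x199f7b2b → big-endian bytes:
  [0]=0x19  [1]=0x9f  [2]=0x7b  [3]=0x2b

19 9f 7b 2b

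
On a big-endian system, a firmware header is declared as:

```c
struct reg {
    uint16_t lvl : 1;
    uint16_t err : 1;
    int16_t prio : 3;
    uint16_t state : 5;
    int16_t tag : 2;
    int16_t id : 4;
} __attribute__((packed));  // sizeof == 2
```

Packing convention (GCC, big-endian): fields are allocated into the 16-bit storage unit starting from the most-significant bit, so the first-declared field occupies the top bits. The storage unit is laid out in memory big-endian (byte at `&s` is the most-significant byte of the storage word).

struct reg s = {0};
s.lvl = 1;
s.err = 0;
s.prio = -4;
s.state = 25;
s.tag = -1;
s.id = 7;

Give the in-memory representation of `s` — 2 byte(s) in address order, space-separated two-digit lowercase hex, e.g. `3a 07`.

a6 77

[15+:1] lvl=1 & 0x1 = 0x1; word=0x8000
[14+:1] err=0 & 0x1 = 0x0; word=0x8000
[11+:3] prio=-4 & 0x7 = 0x4; word=0xa000
[6+:5] state=25 & 0x1f = 0x19; word=0xa640
[4+:2] tag=-1 & 0x3 = 0x3; word=0xa670
[0+:4] id=7 & 0xf = 0x7; word=0xa677
word = 0xa677 → big-endian bytes:
  [0]=0xa6  [1]=0x77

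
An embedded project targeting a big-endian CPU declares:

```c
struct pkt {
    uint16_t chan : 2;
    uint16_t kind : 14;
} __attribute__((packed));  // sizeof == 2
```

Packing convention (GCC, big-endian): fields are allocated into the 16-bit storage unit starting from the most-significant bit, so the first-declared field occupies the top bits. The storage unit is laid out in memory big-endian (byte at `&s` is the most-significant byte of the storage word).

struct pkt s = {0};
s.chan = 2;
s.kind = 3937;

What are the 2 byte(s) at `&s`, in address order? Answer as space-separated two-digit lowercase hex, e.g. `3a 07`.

[14+:2] chan=2 & 0x3 = 0x2; word=0x8000
[0+:14] kind=3937 & 0x3fff = 0xf61; word=0x8f61
word = 0x8f61 → big-endian bytes:
  [0]=0x8f  [1]=0x61

8f 61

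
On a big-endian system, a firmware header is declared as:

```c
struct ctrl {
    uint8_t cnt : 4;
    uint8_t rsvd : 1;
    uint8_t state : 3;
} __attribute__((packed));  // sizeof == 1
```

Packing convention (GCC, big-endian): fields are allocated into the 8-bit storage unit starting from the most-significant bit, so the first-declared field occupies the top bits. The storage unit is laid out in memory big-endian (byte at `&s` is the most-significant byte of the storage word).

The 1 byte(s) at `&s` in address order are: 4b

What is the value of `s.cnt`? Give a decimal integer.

[0]=0x4b (big-endian) → word 0x4b
cnt:4 @ bit 4 → (0x4b>>4)&0xf = 0x4  ←
rsvd:1 @ bit 3 → (0x4b>>3)&0x1 = 0x1
state:3 @ bit 0 → (0x4b>>0)&0x7 = 0x3

4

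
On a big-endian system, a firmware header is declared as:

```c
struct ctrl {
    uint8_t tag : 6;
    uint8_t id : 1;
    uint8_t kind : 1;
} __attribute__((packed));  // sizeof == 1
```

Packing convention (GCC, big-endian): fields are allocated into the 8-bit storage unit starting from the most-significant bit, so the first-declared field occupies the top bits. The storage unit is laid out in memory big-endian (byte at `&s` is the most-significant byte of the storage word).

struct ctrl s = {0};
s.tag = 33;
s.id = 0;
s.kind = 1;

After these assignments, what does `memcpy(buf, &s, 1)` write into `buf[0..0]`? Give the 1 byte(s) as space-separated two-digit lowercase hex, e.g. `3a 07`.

85

tag:6 = 33 → 0x21 << 2 → word 0x84
id:1 = 0 → 0x0 << 1 → word 0x84
kind:1 = 1 → 0x1 << 0 → word 0x85
word = 0x85 → big-endian bytes:
  [0]=0x85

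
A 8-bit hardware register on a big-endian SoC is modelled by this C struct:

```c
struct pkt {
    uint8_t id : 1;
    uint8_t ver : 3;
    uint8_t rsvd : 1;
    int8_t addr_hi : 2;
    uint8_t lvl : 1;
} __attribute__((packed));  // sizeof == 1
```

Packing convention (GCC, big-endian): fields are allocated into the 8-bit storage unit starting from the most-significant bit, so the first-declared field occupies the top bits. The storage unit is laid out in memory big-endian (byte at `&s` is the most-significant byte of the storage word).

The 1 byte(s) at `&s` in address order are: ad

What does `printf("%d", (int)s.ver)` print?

2

[0]=0xad (big-endian) → word 0xad
id [7+:1] = (word>>7) & 0x1 = 1
ver [4+:3] = (word>>4) & 0x7 = 2  ←
rsvd [3+:1] = (word>>3) & 0x1 = 1
addr_hi [1+:2] = (word>>1) & 0x3 = 2
lvl [0+:1] = (word>>0) & 0x1 = 1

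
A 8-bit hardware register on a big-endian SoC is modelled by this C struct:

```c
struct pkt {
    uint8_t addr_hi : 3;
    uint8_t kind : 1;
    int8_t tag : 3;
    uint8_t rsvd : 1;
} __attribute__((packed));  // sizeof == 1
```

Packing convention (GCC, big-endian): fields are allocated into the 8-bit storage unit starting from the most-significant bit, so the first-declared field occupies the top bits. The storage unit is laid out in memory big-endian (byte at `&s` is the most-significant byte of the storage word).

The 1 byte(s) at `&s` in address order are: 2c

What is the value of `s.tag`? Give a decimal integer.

-2

[0]=0x2c (big-endian) → word 0x2c
addr_hi [5+:3] = (word>>5) & 0x7 = 1
kind [4+:1] = (word>>4) & 0x1 = 0
tag [1+:3] = (word>>1) & 0x7 = 6  ←
rsvd [0+:1] = (word>>0) & 0x1 = 0
tag signed 3b, MSB=1: 6 - 8 = -2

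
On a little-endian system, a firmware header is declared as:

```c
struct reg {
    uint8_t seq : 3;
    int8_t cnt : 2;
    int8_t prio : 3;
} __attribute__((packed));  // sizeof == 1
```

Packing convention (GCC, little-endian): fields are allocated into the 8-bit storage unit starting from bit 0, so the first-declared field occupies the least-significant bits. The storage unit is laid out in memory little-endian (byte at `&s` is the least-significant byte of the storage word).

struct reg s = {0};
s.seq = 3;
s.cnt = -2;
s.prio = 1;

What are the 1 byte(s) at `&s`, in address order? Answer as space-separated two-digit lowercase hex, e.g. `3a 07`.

[0+:3] seq=3 & 0x7 = 0x3; word=0x03
[3+:2] cnt=-2 & 0x3 = 0x2; word=0x13
[5+:3] prio=1 & 0x7 = 0x1; word=0x33
word = 0x33 → little-endian bytes:
  [0]=0x33

33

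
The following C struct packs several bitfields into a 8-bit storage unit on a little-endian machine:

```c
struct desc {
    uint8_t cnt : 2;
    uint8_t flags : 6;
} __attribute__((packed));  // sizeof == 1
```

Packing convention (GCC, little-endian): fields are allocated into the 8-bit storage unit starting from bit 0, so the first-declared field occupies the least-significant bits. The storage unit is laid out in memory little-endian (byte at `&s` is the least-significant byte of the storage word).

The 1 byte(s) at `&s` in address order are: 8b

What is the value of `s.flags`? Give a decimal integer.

34

[0]=0x8b (little-endian) → word 0x8b
cnt [0+:2] = (word>>0) & 0x3 = 3
flags [2+:6] = (word>>2) & 0x3f = 34  ←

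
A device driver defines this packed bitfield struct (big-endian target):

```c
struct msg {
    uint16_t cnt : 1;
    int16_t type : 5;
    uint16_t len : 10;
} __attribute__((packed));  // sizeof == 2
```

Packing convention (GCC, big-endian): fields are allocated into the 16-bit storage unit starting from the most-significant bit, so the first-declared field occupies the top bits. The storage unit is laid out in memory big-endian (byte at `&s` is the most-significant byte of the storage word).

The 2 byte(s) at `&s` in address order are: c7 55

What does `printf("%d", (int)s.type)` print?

-15

[0]=0xc7 [1]=0x55 (big-endian) → word 0xc755
cnt:1 @ bit 15 → (0xc755>>15)&0x1 = 0x1
type:5 @ bit 10 → (0xc755>>10)&0x1f = 0x11  ←
len:10 @ bit 0 → (0xc755>>0)&0x3ff = 0x355
type signed 5b, MSB=1: 17 - 32 = -15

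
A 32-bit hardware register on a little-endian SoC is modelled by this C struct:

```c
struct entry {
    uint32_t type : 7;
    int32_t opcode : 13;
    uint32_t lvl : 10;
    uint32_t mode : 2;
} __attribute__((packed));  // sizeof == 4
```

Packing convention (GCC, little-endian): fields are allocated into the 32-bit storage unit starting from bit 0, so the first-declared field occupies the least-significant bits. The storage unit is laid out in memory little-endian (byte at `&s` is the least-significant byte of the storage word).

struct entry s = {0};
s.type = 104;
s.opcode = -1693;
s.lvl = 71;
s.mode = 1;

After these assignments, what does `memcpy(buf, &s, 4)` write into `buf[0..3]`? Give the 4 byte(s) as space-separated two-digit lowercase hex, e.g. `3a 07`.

e8 b1 7c 44

[0+:7] type=104 & 0x7f = 0x68; word=0x00000068
[7+:13] opcode=-1693 & 0x1fff = 0x1963; word=0x000cb1e8
[20+:10] lvl=71 & 0x3ff = 0x47; word=0x047cb1e8
[30+:2] mode=1 & 0x3 = 0x1; word=0x447cb1e8
word = 0x447cb1e8 → little-endian bytes:
  [0]=0xe8  [1]=0xb1  [2]=0x7c  [3]=0x44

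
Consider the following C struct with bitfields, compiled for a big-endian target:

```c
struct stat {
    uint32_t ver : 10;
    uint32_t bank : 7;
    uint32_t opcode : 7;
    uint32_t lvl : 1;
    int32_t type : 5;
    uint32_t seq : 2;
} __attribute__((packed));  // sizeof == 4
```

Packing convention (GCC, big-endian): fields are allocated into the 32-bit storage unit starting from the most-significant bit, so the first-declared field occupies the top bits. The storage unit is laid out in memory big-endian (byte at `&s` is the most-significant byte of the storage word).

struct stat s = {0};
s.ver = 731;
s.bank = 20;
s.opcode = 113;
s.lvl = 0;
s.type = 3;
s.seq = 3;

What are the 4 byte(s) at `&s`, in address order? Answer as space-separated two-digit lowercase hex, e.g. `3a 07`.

ver (10b) val=731 bits=0x2db at bit 22: 0xb6c00000
bank (7b) val=20 bits=0x14 at bit 15: 0xb6ca0000
opcode (7b) val=113 bits=0x71 at bit 8: 0xb6ca7100
lvl (1b) val=0 bits=0x0 at bit 7: 0xb6ca7100
type (5b) val=3 bits=0x3 at bit 2: 0xb6ca710c
seq (2b) val=3 bits=0x3 at bit 0: 0xb6ca710f
word = 0xb6ca710f → big-endian bytes:
  [0]=0xb6  [1]=0xca  [2]=0x71  [3]=0x0f

b6 ca 71 0f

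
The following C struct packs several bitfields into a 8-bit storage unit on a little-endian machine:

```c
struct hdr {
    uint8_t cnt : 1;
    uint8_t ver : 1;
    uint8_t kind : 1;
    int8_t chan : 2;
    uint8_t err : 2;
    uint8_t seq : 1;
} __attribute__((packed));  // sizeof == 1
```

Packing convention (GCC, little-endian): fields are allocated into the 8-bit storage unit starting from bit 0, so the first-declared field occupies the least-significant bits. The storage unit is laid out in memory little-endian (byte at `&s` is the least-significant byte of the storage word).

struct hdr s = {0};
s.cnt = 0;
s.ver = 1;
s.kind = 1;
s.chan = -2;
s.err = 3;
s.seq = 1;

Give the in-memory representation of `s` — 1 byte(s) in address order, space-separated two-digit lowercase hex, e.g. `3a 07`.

cnt (1b) val=0 bits=0x0 at bit 0: 0x00
ver (1b) val=1 bits=0x1 at bit 1: 0x02
kind (1b) val=1 bits=0x1 at bit 2: 0x06
chan (2b) val=-2 bits=0x2 at bit 3: 0x16
err (2b) val=3 bits=0x3 at bit 5: 0x76
seq (1b) val=1 bits=0x1 at bit 7: 0xf6
word = 0xf6 → little-endian bytes:
  [0]=0xf6

f6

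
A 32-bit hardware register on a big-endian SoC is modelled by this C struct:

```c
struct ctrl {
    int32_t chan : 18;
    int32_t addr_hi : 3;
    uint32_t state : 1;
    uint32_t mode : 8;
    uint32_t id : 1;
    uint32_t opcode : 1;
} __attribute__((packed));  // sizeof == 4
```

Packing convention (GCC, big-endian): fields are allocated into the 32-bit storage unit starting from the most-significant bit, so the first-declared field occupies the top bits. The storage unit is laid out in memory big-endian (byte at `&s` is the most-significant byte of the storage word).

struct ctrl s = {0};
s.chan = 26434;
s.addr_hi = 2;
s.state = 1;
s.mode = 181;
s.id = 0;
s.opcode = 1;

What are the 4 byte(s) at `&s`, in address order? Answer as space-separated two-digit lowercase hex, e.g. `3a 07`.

19 d0 96 d5

chan (18b) val=26434 bits=0x6742 at bit 14: 0x19d08000
addr_hi (3b) val=2 bits=0x2 at bit 11: 0x19d09000
state (1b) val=1 bits=0x1 at bit 10: 0x19d09400
mode (8b) val=181 bits=0xb5 at bit 2: 0x19d096d4
id (1b) val=0 bits=0x0 at bit 1: 0x19d096d4
opcode (1b) val=1 bits=0x1 at bit 0: 0x19d096d5
word = 0x19d096d5 → big-endian bytes:
  [0]=0x19  [1]=0xd0  [2]=0x96  [3]=0xd5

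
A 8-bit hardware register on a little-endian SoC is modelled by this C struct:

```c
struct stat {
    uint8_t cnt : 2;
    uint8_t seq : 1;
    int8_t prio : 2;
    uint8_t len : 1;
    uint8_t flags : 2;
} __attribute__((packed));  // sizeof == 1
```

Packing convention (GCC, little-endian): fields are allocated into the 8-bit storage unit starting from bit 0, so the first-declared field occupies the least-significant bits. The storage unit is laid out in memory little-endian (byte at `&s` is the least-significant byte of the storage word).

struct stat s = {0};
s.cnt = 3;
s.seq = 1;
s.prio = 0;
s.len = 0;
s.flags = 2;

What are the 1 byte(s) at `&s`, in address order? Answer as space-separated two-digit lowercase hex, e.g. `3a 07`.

[0+:2] cnt=3 & 0x3 = 0x3; word=0x03
[2+:1] seq=1 & 0x1 = 0x1; word=0x07
[3+:2] prio=0 & 0x3 = 0x0; word=0x07
[5+:1] len=0 & 0x1 = 0x0; word=0x07
[6+:2] flags=2 & 0x3 = 0x2; word=0x87
word = 0x87 → little-endian bytes:
  [0]=0x87

87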